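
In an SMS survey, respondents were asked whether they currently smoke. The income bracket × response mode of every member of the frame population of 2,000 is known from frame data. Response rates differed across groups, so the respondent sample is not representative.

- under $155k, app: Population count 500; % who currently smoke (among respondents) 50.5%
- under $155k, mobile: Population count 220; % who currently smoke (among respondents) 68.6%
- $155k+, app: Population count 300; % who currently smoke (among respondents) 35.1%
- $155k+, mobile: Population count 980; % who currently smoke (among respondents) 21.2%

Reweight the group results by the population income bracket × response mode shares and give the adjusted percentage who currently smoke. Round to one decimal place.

35.8%

Each cell contributes population-share × respondent value:
  under $155k, app: (500/2,000) × 50.5 = 12.625
  under $155k, mobile: (220/2,000) × 68.6 = 7.546
  $155k+, app: (300/2,000) × 35.1 = 5.265
  $155k+, mobile: (980/2,000) × 21.2 = 10.388
Post-stratified estimate = 35.824 → 35.8%.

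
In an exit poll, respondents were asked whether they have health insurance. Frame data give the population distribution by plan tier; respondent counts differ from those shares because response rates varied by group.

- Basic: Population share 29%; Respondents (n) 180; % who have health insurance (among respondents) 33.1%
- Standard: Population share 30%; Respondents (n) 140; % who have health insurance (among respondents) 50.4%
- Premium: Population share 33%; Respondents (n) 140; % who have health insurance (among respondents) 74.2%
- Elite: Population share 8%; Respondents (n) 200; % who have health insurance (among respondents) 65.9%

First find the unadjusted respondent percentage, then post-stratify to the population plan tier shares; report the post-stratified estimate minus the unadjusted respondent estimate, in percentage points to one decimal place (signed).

-1.0 percentage points

Unadjusted (pooled respondent) estimate weights by respondent counts:
  (180/660)×33.1 + (140/660)×50.4 + (140/660)×74.2 + (200/660)×65.9 = 55.4273%
Post-stratifying to population shares instead:
  0.29×33.1 + 0.3×50.4 + 0.33×74.2 + 0.08×65.9 = 54.477%
Difference = 54.477 − 55.4273 = -0.9503 pp.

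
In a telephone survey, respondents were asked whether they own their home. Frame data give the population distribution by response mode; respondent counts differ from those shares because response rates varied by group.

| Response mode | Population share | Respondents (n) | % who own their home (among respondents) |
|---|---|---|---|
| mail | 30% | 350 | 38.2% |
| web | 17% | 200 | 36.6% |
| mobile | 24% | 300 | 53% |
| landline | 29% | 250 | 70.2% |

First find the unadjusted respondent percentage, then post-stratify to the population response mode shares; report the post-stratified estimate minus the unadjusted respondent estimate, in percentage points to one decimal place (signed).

Naive respondent-only estimate (weights = respondent counts):
  (350/1100)×38.2 + (200/1100)×36.6 + (300/1100)×53 + (250/1100)×70.2 = 49.2182%
Reweighting by population response mode shares:
  0.3×38.2 + 0.17×36.6 + 0.24×53 + 0.29×70.2 = 50.76%
Difference = 50.76 − 49.2182 = 1.5418 pp.

+1.5 percentage points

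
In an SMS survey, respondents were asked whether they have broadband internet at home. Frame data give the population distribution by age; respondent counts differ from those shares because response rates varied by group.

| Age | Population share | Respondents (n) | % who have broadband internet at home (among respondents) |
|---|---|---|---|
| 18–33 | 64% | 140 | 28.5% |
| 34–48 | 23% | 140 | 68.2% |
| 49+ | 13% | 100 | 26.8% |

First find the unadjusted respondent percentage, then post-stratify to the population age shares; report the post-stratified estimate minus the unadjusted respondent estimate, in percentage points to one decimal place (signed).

Naive respondent-only estimate (weights = respondent counts):
  (140/380)×28.5 + (140/380)×68.2 + (100/380)×26.8 = 42.6789%
Post-stratified estimate weights by population shares:
  0.64×28.5 + 0.23×68.2 + 0.13×26.8 = 37.41%
Difference = 37.41 − 42.6789 = -5.2689 pp.

-5.3 percentage points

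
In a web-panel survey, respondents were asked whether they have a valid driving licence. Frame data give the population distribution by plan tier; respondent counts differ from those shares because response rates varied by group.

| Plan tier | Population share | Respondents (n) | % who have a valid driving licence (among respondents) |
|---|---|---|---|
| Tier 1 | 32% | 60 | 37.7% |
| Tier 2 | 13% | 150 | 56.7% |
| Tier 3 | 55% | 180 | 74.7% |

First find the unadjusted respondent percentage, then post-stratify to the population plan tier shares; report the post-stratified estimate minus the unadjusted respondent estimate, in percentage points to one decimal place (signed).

Unadjusted (pooled respondent) estimate weights by respondent counts:
  (60/390)×37.7 + (150/390)×56.7 + (180/390)×74.7 = 62.0846%
Reweighting by population plan tier shares:
  0.32×37.7 + 0.13×56.7 + 0.55×74.7 = 60.52%
Difference = 60.52 − 62.0846 = -1.5646 pp.

-1.6 percentage points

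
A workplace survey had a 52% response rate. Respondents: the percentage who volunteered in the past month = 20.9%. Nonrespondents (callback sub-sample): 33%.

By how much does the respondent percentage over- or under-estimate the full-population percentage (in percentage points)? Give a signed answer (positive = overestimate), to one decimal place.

-5.8 percentage points

Nonresponse fraction = 1 − 0.52 = 0.48.
Bias = (nonresponse fraction) × (respondent percentage − nonrespondent percentage)
     = 0.48 × (20.9 − 33) = 0.48 × -12.1 = -5.808.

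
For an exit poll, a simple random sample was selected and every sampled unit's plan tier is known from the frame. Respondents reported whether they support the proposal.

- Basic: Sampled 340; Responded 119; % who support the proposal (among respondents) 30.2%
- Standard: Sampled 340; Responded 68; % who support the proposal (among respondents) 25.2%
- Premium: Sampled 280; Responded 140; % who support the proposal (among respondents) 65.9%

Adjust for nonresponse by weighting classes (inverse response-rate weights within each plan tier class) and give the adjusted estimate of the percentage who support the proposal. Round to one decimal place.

38.8%

Class response rates: Basic 119/340 = 35%, Standard 68/340 = 20%, Premium 140/280 = 50%.
With weight = n_sampled/n_responded per class, the weighted class total is n_sampled:
  Basic: 340 × 30.2 = 10,268
  Standard: 340 × 25.2 = 8568
  Premium: 280 × 65.9 = 18,452
Adjusted estimate = 37,288 / 960 = 38.8417 → 38.8%.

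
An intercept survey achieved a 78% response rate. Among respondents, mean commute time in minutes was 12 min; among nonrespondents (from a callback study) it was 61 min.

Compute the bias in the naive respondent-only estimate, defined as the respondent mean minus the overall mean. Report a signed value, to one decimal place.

-10.8

Nonresponse fraction = 1 − 0.78 = 0.22.
Bias = (nonresponse fraction) × (respondent mean − nonrespondent mean)
     = 0.22 × (12 − 61) = 0.22 × -49 = -10.78.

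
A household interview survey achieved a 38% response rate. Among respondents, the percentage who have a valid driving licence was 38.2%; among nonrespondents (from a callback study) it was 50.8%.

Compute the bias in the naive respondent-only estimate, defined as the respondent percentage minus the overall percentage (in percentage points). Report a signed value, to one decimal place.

-7.8 percentage points

Nonresponse fraction = 1 − 0.38 = 0.62.
Bias = (nonresponse fraction) × (respondent percentage − nonrespondent percentage)
     = 0.62 × (38.2 − 50.8) = 0.62 × -12.6 = -7.812.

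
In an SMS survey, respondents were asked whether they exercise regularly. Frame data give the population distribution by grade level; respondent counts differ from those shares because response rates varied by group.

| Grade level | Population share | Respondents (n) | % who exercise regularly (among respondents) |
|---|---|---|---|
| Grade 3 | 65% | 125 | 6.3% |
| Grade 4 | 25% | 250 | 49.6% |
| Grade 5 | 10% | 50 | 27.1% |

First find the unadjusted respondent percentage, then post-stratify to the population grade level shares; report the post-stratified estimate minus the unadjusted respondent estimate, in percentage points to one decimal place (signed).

-15.0 percentage points

Without adjustment, the pooled respondent share is:
  (125/425)×6.3 + (250/425)×49.6 + (50/425)×27.1 = 34.2176%
Reweighting by population grade level shares:
  0.65×6.3 + 0.25×49.6 + 0.1×27.1 = 19.205%
Difference = 19.205 − 34.2176 = -15.0126 pp.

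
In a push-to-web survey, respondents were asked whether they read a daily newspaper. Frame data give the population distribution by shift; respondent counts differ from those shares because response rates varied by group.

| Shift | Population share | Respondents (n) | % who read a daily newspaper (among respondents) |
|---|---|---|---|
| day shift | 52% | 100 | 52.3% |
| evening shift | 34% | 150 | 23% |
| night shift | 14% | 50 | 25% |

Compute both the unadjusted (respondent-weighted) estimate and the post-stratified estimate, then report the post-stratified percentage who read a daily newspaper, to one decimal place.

Without adjustment, the pooled respondent share is:
  (100/300)×52.3 + (150/300)×23 + (50/300)×25 = 33.1%
Reweighting by population shift shares:
  0.52×52.3 + 0.34×23 + 0.14×25 = 38.516%

38.5%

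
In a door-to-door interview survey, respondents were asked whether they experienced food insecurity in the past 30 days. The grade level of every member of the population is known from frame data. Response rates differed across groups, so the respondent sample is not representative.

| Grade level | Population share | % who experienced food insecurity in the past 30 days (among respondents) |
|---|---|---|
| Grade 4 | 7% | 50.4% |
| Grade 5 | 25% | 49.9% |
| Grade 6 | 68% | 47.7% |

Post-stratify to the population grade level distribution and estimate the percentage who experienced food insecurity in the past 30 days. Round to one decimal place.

48.4%

Reweight to the known grade level distribution:
  Grade 4: 0.07 × 50.4 = 3.528
  Grade 5: 0.25 × 49.9 = 12.475
  Grade 6: 0.68 × 47.7 = 32.436
Post-stratified estimate = 48.439 → 48.4%.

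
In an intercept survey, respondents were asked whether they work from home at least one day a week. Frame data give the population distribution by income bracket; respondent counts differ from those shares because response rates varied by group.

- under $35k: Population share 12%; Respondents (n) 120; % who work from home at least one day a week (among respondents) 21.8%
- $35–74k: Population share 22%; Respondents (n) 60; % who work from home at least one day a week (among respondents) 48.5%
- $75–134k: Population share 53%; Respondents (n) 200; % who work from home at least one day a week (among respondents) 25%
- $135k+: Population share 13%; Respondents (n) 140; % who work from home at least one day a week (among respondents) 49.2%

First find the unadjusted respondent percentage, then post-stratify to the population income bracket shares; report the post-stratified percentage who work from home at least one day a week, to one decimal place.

32.9%

Naive respondent-only estimate (weights = respondent counts):
  (120/520)×21.8 + (60/520)×48.5 + (200/520)×25 + (140/520)×49.2 = 33.4885%
Reweighting by population income bracket shares:
  0.12×21.8 + 0.22×48.5 + 0.53×25 + 0.13×49.2 = 32.932%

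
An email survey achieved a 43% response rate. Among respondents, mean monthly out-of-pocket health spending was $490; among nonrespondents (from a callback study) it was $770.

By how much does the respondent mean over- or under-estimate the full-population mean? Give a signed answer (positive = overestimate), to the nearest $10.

Nonresponse fraction = 1 − 0.43 = 0.57.
Bias = (nonresponse fraction) × (respondent mean − nonrespondent mean)
     = 0.57 × (490 − 770) = 0.57 × -280 = -159.6.

-$160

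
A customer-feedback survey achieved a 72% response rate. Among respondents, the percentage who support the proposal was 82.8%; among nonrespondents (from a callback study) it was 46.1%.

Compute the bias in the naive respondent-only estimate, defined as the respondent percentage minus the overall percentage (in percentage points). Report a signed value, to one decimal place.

Nonresponse fraction = 1 − 0.72 = 0.28.
Bias = (nonresponse fraction) × (respondent percentage − nonrespondent percentage)
     = 0.28 × (82.8 − 46.1) = 0.28 × 36.7 = 10.276.

+10.3 percentage points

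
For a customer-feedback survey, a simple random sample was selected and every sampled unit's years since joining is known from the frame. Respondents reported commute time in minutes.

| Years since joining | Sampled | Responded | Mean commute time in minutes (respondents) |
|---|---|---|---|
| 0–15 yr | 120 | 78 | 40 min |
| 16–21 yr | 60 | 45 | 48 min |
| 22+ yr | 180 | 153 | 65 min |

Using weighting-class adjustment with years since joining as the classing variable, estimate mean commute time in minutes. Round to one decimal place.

Response rates by class: 0–15 yr 78/120 = 65%, 16–21 yr 45/60 = 75%, 22+ yr 153/180 = 85%.
With weight = n_sampled/n_responded per class, the weighted class total is n_sampled:
  0–15 yr: 120 × 40 = 4800
  16–21 yr: 60 × 48 = 2880
  22+ yr: 180 × 65 = 11,700
Adjusted estimate = 19,380 / 360 = 53.8333 → 53.8.

53.8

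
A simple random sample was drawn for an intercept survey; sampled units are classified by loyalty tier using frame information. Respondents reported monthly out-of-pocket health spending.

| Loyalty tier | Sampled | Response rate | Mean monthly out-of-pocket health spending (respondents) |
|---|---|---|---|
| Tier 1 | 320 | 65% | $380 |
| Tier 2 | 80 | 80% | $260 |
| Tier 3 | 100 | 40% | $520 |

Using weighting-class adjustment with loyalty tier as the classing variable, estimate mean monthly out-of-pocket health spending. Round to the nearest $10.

$390

Weighting each respondent by the inverse class response rate inflates each class back to its sampled size, so the class weight is n_sampled:
  Tier 1: 320 × 380 = 121,600
  Tier 2: 80 × 260 = 20,800
  Tier 3: 100 × 520 = 52,000
Adjusted estimate = 194,400 / 500 = 388.8 → $390.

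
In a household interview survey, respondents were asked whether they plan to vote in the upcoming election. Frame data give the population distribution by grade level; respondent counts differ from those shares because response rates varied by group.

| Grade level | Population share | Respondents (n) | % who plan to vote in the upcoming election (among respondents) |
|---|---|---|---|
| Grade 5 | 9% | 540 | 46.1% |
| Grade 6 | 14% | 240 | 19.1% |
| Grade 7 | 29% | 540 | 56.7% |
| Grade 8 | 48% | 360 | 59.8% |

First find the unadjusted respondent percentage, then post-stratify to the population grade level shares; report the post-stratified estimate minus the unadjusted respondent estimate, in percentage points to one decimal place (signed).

+3.4 percentage points

Unadjusted (pooled respondent) estimate weights by respondent counts:
  (540/1680)×46.1 + (240/1680)×19.1 + (540/1680)×56.7 + (360/1680)×59.8 = 48.5857%
Post-stratifying to population shares instead:
  0.09×46.1 + 0.14×19.1 + 0.29×56.7 + 0.48×59.8 = 51.97%
Difference = 51.97 − 48.5857 = 3.3843 pp.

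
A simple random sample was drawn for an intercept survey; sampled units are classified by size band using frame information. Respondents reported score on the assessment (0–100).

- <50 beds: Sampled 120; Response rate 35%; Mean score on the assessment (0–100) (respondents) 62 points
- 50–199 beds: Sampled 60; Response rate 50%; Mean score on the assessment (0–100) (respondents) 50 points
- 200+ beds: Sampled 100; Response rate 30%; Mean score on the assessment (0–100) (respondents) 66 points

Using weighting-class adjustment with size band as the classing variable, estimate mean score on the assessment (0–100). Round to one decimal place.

60.9

Inverse-response-rate weighting restores each class to its sampled count, so class totals weight by n_sampled:
  <50 beds: 120 × 62 = 7440
  50–199 beds: 60 × 50 = 3000
  200+ beds: 100 × 66 = 6600
Adjusted estimate = 17,040 / 280 = 60.8571 → 60.9.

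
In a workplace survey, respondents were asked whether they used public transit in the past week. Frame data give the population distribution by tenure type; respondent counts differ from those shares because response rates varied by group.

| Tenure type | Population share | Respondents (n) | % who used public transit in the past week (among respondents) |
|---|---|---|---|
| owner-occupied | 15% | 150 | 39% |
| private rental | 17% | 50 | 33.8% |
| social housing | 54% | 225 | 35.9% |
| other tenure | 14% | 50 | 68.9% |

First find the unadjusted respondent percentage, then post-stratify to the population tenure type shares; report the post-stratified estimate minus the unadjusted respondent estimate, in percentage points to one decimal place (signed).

Unadjusted (pooled respondent) estimate weights by respondent counts:
  (150/475)×39 + (50/475)×33.8 + (225/475)×35.9 + (50/475)×68.9 = 40.1316%
Post-stratified estimate weights by population shares:
  0.15×39 + 0.17×33.8 + 0.54×35.9 + 0.14×68.9 = 40.628%
Difference = 40.628 − 40.1316 = 0.4964 pp.

+0.5 percentage points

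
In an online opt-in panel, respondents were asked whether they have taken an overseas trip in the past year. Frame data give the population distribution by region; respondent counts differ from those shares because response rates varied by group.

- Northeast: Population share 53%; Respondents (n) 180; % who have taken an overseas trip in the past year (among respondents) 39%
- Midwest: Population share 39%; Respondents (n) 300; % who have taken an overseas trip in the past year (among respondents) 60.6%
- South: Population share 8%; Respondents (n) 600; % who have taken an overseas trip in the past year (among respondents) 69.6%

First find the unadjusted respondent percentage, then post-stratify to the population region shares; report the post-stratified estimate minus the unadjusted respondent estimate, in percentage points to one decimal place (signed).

-12.1 percentage points

Naive respondent-only estimate (weights = respondent counts):
  (180/1080)×39 + (300/1080)×60.6 + (600/1080)×69.6 = 62%
Post-stratified estimate weights by population shares:
  0.53×39 + 0.39×60.6 + 0.08×69.6 = 49.872%
Difference = 49.872 − 62 = -12.128 pp.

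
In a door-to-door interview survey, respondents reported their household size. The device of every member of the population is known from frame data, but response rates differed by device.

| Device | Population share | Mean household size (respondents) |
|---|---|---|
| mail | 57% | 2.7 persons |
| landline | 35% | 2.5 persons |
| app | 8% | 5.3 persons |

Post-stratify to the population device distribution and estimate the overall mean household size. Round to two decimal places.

Weight each group's respondent value by its population share:
  mail: 0.57 × 2.7 = 1.539
  landline: 0.35 × 2.5 = 0.875
  app: 0.08 × 5.3 = 0.424
Post-stratified estimate = 2.838 → 2.84.

2.84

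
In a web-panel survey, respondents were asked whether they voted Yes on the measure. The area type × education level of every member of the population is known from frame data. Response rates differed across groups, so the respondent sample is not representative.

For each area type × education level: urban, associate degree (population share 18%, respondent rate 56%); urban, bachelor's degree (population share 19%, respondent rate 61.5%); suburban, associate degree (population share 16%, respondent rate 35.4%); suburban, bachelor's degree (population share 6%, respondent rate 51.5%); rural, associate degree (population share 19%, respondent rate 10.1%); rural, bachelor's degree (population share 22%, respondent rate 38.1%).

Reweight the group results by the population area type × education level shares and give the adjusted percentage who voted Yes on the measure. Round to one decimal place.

40.8%

Each cell contributes population-share × respondent value:
  urban, associate degree: 0.18 × 56 = 10.08
  urban, bachelor's degree: 0.19 × 61.5 = 11.685
  suburban, associate degree: 0.16 × 35.4 = 5.664
  suburban, bachelor's degree: 0.06 × 51.5 = 3.09
  rural, associate degree: 0.19 × 10.1 = 1.919
  rural, bachelor's degree: 0.22 × 38.1 = 8.382
Post-stratified estimate = 40.82 → 40.8%.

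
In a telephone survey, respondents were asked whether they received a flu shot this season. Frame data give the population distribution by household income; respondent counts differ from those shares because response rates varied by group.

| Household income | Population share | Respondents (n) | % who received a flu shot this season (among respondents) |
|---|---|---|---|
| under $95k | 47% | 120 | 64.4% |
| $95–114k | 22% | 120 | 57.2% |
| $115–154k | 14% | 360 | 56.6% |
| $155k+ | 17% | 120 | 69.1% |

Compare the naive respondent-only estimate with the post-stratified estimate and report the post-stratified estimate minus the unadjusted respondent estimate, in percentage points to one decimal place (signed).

+2.4 percentage points

Unadjusted (pooled respondent) estimate weights by respondent counts:
  (120/720)×64.4 + (120/720)×57.2 + (360/720)×56.6 + (120/720)×69.1 = 60.0833%
Post-stratified estimate weights by population shares:
  0.47×64.4 + 0.22×57.2 + 0.14×56.6 + 0.17×69.1 = 62.523%
Difference = 62.523 − 60.0833 = 2.4397 pp.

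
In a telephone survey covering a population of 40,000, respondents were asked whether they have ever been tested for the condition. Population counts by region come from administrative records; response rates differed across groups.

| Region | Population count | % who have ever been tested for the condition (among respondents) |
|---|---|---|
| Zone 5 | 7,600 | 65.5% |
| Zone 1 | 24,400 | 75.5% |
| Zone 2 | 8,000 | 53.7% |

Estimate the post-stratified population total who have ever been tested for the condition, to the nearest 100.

Apply each group's respondent rate to its population count:
  Zone 5: 7,600 × 65.5% = 4978
  Zone 1: 24,400 × 75.5% = 18,422
  Zone 2: 8,000 × 53.7% = 4296
Estimated total = 27,696 → 27,700.

27,700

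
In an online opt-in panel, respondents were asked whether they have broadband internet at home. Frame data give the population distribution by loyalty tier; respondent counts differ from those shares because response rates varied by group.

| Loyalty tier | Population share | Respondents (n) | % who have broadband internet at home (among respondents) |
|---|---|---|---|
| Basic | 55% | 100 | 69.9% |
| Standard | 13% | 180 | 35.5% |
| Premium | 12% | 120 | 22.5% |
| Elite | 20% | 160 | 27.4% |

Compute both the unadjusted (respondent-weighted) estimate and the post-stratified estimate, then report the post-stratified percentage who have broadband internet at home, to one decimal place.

51.2%

Unadjusted (pooled respondent) estimate weights by respondent counts:
  (100/560)×69.9 + (180/560)×35.5 + (120/560)×22.5 + (160/560)×27.4 = 36.5429%
Post-stratified estimate weights by population shares:
  0.55×69.9 + 0.13×35.5 + 0.12×22.5 + 0.2×27.4 = 51.24%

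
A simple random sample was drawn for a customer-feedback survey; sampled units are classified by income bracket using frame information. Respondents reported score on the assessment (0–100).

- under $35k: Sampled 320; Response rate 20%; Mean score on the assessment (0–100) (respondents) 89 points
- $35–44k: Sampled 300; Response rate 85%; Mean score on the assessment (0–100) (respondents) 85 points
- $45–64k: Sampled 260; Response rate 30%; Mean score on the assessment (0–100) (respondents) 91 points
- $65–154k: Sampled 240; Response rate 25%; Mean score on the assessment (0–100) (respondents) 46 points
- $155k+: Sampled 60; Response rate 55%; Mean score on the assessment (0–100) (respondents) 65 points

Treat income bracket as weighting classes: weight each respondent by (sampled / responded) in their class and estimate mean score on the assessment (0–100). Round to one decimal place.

Inverse-response-rate weighting restores each class to its sampled count, so class totals weight by n_sampled:
  under $35k: 320 × 89 = 28,480
  $35–44k: 300 × 85 = 25,500
  $45–64k: 260 × 91 = 23,660
  $65–154k: 240 × 46 = 11,040
  $155k+: 60 × 65 = 3900
Adjusted estimate = 92,580 / 1,180 = 78.4576 → 78.5.

78.5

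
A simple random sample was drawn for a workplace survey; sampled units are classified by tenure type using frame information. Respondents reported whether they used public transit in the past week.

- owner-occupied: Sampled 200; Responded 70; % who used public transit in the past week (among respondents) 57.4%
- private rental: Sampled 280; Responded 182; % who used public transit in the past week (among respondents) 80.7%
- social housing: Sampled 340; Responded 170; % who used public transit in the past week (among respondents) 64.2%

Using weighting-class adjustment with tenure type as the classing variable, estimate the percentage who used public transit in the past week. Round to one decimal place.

68.2%

Class response rates: owner-occupied 70/200 = 35%, private rental 182/280 = 65%, social housing 170/340 = 50%.
With weight = n_sampled/n_responded per class, the weighted class total is n_sampled:
  owner-occupied: 200 × 57.4 = 11,480
  private rental: 280 × 80.7 = 22,596
  social housing: 340 × 64.2 = 21,828
Adjusted estimate = 55,904 / 820 = 68.1756 → 68.2%.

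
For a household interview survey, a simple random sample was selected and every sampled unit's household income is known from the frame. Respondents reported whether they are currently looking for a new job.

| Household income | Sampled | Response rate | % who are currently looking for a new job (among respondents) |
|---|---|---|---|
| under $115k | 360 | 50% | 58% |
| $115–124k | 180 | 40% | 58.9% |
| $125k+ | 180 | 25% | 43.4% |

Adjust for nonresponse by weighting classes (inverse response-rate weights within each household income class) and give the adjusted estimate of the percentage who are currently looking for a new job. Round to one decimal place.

Inverse-response-rate weighting restores each class to its sampled count, so class totals weight by n_sampled:
  under $115k: 360 × 58 = 20,880
  $115–124k: 180 × 58.9 = 10,602
  $125k+: 180 × 43.4 = 7812
Adjusted estimate = 39,294 / 720 = 54.575 → 54.6%.

54.6%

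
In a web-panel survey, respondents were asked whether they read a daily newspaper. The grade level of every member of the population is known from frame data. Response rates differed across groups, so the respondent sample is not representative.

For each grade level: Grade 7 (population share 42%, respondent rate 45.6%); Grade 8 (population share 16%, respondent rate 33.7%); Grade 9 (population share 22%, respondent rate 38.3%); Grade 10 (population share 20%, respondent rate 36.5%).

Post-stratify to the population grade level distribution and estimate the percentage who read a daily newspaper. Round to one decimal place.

Post-stratification weights by population share, not respondent share:
  Grade 7: 0.42 × 45.6 = 19.152
  Grade 8: 0.16 × 33.7 = 5.392
  Grade 9: 0.22 × 38.3 = 8.426
  Grade 10: 0.2 × 36.5 = 7.3
Post-stratified estimate = 40.27 → 40.3%.

40.3%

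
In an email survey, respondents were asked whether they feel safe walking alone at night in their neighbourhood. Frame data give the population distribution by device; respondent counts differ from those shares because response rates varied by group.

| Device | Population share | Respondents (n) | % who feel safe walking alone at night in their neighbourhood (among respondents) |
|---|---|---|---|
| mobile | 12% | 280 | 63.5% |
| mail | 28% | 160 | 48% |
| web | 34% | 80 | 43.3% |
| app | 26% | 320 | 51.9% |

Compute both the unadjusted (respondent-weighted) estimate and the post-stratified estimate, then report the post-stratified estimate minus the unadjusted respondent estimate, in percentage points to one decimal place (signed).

-4.9 percentage points

Without adjustment, the pooled respondent share is:
  (280/840)×63.5 + (160/840)×48 + (80/840)×43.3 + (320/840)×51.9 = 54.2048%
Post-stratified estimate weights by population shares:
  0.12×63.5 + 0.28×48 + 0.34×43.3 + 0.26×51.9 = 49.276%
Difference = 49.276 − 54.2048 = -4.9288 pp.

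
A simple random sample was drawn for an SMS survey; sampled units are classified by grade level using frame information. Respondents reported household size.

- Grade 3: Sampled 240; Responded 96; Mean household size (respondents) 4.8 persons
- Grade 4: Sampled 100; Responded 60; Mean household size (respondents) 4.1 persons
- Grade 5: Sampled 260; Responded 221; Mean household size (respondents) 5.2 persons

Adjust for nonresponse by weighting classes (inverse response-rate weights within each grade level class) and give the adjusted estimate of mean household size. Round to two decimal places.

4.86

Class response rates: Grade 3 96/240 = 40%, Grade 4 60/100 = 60%, Grade 5 221/260 = 85%.
With weight = n_sampled/n_responded per class, the weighted class total is n_sampled:
  Grade 3: 240 × 4.8 = 1152
  Grade 4: 100 × 4.1 = 410
  Grade 5: 260 × 5.2 = 1352
Adjusted estimate = 2914 / 600 = 4.85667 → 4.86.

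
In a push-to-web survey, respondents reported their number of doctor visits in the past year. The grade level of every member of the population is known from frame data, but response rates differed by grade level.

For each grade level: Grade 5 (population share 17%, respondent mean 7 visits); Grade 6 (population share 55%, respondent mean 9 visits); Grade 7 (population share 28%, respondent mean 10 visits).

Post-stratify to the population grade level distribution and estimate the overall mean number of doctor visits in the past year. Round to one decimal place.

8.9

Each cell contributes population-share × respondent value:
  Grade 5: 0.17 × 7 = 1.19
  Grade 6: 0.55 × 9 = 4.95
  Grade 7: 0.28 × 10 = 2.8
Post-stratified estimate = 8.94 → 8.9.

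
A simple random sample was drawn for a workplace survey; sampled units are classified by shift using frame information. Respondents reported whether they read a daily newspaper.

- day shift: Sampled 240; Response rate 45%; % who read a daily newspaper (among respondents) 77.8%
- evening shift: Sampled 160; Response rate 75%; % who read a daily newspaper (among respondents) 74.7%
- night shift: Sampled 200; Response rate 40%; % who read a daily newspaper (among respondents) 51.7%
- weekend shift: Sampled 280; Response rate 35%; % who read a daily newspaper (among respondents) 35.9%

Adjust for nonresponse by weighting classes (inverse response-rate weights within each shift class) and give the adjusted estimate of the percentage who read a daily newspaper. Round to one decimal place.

58.0%

Weighting each respondent by the inverse class response rate inflates each class back to its sampled size, so the class weight is n_sampled:
  day shift: 240 × 77.8 = 18,672
  evening shift: 160 × 74.7 = 11,952
  night shift: 200 × 51.7 = 10,340
  weekend shift: 280 × 35.9 = 10,052
Adjusted estimate = 51,016 / 880 = 57.9727 → 58.0%.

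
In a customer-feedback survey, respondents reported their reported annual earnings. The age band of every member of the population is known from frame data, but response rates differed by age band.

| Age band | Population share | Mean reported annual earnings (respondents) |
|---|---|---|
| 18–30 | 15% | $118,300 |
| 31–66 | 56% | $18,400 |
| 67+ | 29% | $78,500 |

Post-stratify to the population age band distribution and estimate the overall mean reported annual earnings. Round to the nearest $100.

Weight each group's respondent value by its population share:
  18–30: 0.15 × 118,300 = 17,745
  31–66: 0.56 × 18,400 = 10,304
  67+: 0.29 × 78,500 = 22,765
Post-stratified estimate = 50,814 → $50,800.

$50,800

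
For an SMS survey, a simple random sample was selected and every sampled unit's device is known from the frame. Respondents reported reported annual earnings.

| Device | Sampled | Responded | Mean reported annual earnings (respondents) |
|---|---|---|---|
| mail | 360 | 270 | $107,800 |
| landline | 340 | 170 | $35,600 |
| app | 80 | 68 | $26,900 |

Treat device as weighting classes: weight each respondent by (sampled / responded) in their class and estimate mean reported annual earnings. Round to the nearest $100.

$68,000

Class response rates: mail 270/360 = 75%, landline 170/340 = 50%, app 68/80 = 85%.
With weight = n_sampled/n_responded per class, the weighted class total is n_sampled:
  mail: 360 × 107,800 = 38,808,000
  landline: 340 × 35,600 = 12,104,000
  app: 80 × 26,900 = 2,152,000
Adjusted estimate = 53,064,000 / 780 = 68030.8 → $68,000.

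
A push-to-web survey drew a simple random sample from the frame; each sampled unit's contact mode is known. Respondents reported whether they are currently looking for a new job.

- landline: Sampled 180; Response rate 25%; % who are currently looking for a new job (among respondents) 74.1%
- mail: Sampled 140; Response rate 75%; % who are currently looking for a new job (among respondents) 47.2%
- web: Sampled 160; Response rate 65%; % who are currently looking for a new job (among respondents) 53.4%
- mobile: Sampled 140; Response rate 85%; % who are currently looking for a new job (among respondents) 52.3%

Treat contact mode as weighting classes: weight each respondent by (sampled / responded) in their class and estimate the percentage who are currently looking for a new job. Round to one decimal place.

57.8%

Weighting each respondent by the inverse class response rate inflates each class back to its sampled size, so the class weight is n_sampled:
  landline: 180 × 74.1 = 13338
  mail: 140 × 47.2 = 6608
  web: 160 × 53.4 = 8544
  mobile: 140 × 52.3 = 7322
Adjusted estimate = 35,812 / 620 = 57.7613 → 57.8%.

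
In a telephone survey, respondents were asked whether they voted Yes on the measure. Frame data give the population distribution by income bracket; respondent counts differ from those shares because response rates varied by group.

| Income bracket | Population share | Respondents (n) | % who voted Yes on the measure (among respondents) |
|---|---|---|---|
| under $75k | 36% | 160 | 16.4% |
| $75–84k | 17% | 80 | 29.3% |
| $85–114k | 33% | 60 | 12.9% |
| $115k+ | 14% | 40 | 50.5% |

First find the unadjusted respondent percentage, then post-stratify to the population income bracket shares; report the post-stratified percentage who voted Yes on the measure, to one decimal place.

Without adjustment, the pooled respondent share is:
  (160/340)×16.4 + (80/340)×29.3 + (60/340)×12.9 + (40/340)×50.5 = 22.8294%
Reweighting by population income bracket shares:
  0.36×16.4 + 0.17×29.3 + 0.33×12.9 + 0.14×50.5 = 22.212%

22.2%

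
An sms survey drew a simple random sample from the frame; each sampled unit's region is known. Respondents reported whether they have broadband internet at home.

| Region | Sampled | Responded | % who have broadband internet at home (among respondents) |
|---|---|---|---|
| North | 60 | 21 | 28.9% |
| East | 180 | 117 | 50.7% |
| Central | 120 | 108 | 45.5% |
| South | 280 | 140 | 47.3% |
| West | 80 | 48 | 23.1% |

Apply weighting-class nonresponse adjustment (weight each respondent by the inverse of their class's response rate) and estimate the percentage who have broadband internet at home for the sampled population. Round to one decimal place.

Response rates by class: North 21/60 = 35%, East 117/180 = 65%, Central 108/120 = 90%, South 140/280 = 50%, West 48/80 = 60%.
Inverse-response-rate weighting restores each class to its sampled count, so class totals weight by n_sampled:
  North: 60 × 28.9 = 1734
  East: 180 × 50.7 = 9126
  Central: 120 × 45.5 = 5460
  South: 280 × 47.3 = 13,244
  West: 80 × 23.1 = 1848
Adjusted estimate = 31,412 / 720 = 43.6278 → 43.6%.

43.6%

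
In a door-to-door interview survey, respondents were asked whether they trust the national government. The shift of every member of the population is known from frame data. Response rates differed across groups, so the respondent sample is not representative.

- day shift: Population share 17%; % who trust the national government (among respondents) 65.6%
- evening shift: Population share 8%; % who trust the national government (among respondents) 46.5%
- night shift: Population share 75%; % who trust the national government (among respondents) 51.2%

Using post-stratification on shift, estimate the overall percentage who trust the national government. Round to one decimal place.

53.3%

Reweight to the known shift distribution:
  day shift: 0.17 × 65.6 = 11.152
  evening shift: 0.08 × 46.5 = 3.72
  night shift: 0.75 × 51.2 = 38.4
Post-stratified estimate = 53.272 → 53.3%.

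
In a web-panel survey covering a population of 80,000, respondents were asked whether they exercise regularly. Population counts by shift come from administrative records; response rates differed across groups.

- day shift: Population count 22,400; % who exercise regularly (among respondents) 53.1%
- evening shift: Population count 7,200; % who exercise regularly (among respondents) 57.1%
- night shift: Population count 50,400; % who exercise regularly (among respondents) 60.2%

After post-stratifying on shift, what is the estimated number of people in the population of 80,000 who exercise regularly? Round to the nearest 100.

46,300

Apply each group's respondent rate to its population count:
  day shift: 22,400 × 53.1% = 11894.4
  evening shift: 7,200 × 57.1% = 4111.2
  night shift: 50,400 × 60.2% = 30340.8
Estimated total = 46346.4 → 46,300.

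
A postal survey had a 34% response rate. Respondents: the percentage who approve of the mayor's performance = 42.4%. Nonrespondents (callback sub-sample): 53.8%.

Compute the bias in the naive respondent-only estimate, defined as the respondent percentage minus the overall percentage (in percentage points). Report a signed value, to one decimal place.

-7.5 percentage points

Nonresponse fraction = 1 − 0.34 = 0.66.
Bias = (nonresponse fraction) × (respondent percentage − nonrespondent percentage)
     = 0.66 × (42.4 − 53.8) = 0.66 × -11.4 = -7.524.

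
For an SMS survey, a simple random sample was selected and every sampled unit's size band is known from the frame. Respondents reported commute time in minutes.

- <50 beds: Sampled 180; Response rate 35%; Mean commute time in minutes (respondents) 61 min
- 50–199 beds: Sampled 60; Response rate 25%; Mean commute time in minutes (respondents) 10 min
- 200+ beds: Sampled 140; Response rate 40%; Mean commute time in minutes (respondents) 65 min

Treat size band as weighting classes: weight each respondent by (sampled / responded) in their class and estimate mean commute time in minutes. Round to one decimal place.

Weighting each respondent by the inverse class response rate inflates each class back to its sampled size, so the class weight is n_sampled:
  <50 beds: 180 × 61 = 10,980
  50–199 beds: 60 × 10 = 600
  200+ beds: 140 × 65 = 9100
Adjusted estimate = 20,680 / 380 = 54.4211 → 54.4.

54.4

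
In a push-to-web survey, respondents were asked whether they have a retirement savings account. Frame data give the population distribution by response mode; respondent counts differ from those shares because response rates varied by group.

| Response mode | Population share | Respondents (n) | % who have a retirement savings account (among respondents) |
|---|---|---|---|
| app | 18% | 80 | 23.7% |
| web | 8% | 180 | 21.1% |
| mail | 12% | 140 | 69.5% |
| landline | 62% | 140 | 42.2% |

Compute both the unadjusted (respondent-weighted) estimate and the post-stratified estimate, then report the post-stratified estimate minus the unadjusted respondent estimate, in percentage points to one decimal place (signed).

+1.0 percentage points

Unadjusted (pooled respondent) estimate weights by respondent counts:
  (80/540)×23.7 + (180/540)×21.1 + (140/540)×69.5 + (140/540)×42.2 = 39.5037%
Post-stratifying to population shares instead:
  0.18×23.7 + 0.08×21.1 + 0.12×69.5 + 0.62×42.2 = 40.458%
Difference = 40.458 − 39.5037 = 0.9543 pp.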